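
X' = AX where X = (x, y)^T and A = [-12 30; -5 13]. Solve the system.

Coefficient matrix A = [[-12, 30], [-5, 13]].
Characteristic polynomial det(A - λI) = λ^2 - λ - 6 = 0.
Eigenvalues λ = 3, -2.
For λ=3: (A-λI) row 1 is [-15, 30], so an eigenvector is (2, 1).
For λ=-2: (A-λI) row 1 is [-10, 30], so an eigenvector is (-3, -1).
General solution: c_1e^(3t)(2,1) + c_2e^(-2t)(-3,-1).

x(t) = 2c_1e^(3t) - 3c_2e^(-2t), y(t) = c_1e^(3t) - c_2e^(-2t)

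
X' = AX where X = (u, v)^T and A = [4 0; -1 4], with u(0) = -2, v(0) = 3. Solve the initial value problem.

Coefficient matrix A = [[4, 0], [-1, 4]].
Characteristic polynomial det(A - λI) = λ^2 - 8λ + 16 = 0.
Single eigenvalue λ = 4 with algebraic multiplicity 2.
Eigenvector v = (0,1); generalized eigenvector w with (A-λI)w=v is (-1,-1).
General solution: e^(4t)[C_1·v + C_2·(t·v + w)].
Applying u(0)=-2, v(0)=3 gives C_1=5, C_2=2.

u(t) = -2e^(4t), v(t) = 2te^(4t) + 3e^(4t)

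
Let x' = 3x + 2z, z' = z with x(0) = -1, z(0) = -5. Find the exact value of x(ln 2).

A = [[3,2],[0,1]]; eigenvalues λ = 1, 3.
Eigenvectors: (-1,1) for λ=1, (1,0) for λ=3.
From the initial condition, c_1 = -5, c_2 = -6.
x(ln 2) = (-5)(2^1)(-1) + (-6)(2^3)(1) = -38.

-38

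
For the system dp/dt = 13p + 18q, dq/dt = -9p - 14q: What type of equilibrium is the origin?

saddle

A = [[13,18],[-9,-14]]; det(A-λI) = λ^2 + λ - 20.
λ = -5, 4: opposite signs.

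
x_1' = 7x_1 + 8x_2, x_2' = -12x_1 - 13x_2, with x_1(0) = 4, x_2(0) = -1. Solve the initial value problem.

x_1(t) = 10e^(-t) - 6e^(-5t), x_2(t) = -10e^(-t) + 9e^(-5t)

Coefficient matrix A = [[7, 8], [-12, -13]].
Characteristic polynomial det(A - λI) = λ^2 + 6λ + 5 = 0.
Eigenvalues λ = -1, -5.
For λ=-1: (A-λI) row 1 is [8, 8], so an eigenvector is (1, -1).
For λ=-5: (A-λI) row 1 is [12, 8], so an eigenvector is (-2, 3).
General solution: K_1e^(-t)(1,-1) + K_2e^(-5t)(-2,3).
Applying x_1(0)=4, x_2(0)=-1 gives K_1=10, K_2=3.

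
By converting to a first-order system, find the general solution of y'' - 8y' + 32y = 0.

y(t) = C_1e^(4t)cos(4t) + C_2e^(4t)sin(4t)

Let x_1 = y, x_2 = y'. Then x_1' = x_2 and x_2' = -32x_1 + 8x_2.
A = [[0,1],[-32,8]]; det(A-λI) = λ^2 - 8λ + 32.
Eigenvalues λ = 4 ± 4i.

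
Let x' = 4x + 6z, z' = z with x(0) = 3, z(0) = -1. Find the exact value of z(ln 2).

A = [[4,6],[0,1]]; eigenvalues λ = 1, 4.
Eigenvectors: (2,-1) for λ=1, (-1,0) for λ=4.
From the initial condition, c_1 = 1, c_2 = -1.
z(ln 2) = (1)(2^1)(-1) + (-1)(2^4)(0) = -2.

-2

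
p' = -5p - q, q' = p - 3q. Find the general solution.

Coefficient matrix A = [[-5, -1], [1, -3]].
Characteristic polynomial det(A - λI) = λ^2 + 8λ + 16 = 0.
Single eigenvalue λ = -4 with algebraic multiplicity 2.
Eigenvector v = (-1,1); generalized eigenvector w with (A-λI)w=v is (2,-1).
General solution: e^(-4t)[C_1·v + C_2·(t·v + w)].

p(t) = -C_1e^(-4t) - C_2te^(-4t) + 2C_2e^(-4t), q(t) = C_1e^(-4t) + C_2te^(-4t) - C_2e^(-4t)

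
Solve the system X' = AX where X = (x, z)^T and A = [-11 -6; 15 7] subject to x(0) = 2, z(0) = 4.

Coefficient matrix A = [[-11, -6], [15, 7]].
Characteristic polynomial det(A - λI) = λ^2 + 4λ + 13 = 0.
Eigenvalues λ = -2 ± 3i (complex conjugate pair).
For λ=-2+3i: an eigenvector is (1,-2) - i(1,-1) = (1 - i, -2 + i).
A real fundamental pair from Re and Im of e^((-2+3i)t)v: X_1 = e^(-2t)(cos(3t)·(1,-2) + sin(3t)·(1,-1)), X_2 = e^(-2t)(sin(3t)·(1,-2) - cos(3t)·(1,-1)).
General solution: C_1X_1 + C_2X_2.
Applying x(0)=2, z(0)=4 gives C_1=-6, C_2=-8.

x(t) = -14e^(-2t)sin(3t) + 2e^(-2t)cos(3t), z(t) = 22e^(-2t)sin(3t) + 4e^(-2t)cos(3t)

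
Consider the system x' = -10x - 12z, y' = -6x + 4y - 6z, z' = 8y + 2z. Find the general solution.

x(t) = 8C_1e^(-4t) + 3C_2e^(-2t) - C_3e^(2t), y(t) = 3C_1e^(-4t) + C_2e^(-2t), z(t) = -4C_1e^(-4t) - 2C_2e^(-2t) + C_3e^(2t)

Coefficient matrix A = [[-10, 0, -12], [-6, 4, -6], [0, 8, 2]].
det(A - λI) = 0 gives eigenvalues λ = -4, -2, 2.
For λ=-4: eigenvector (8,3,-4).
For λ=-2: eigenvector (3,1,-2).
For λ=2: eigenvector (-1,0,1).
General solution: C_1e^(-4t)(8,3,-4) + C_2e^(-2t)(3,1,-2) + C_3e^(2t)(-1,0,1).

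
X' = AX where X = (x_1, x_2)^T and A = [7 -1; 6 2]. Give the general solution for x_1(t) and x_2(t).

x_1(t) = -C_1e^(4t) + C_2e^(5t), x_2(t) = -3C_1e^(4t) + 2C_2e^(5t)

Coefficient matrix A = [[7, -1], [6, 2]].
Characteristic polynomial det(A - λI) = λ^2 - 9λ + 20 = 0.
Eigenvalues λ = 4, 5.
For λ=4: (A-λI) row 1 is [3, -1], so an eigenvector is (-1, -3).
For λ=5: (A-λI) row 1 is [2, -1], so an eigenvector is (1, 2).
General solution: C_1e^(4t)(-1,-3) + C_2e^(5t)(1,2).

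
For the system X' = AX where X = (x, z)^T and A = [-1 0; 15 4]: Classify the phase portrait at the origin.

A = [[-1,0],[15,4]]; det(A-λI) = λ^2 - 3λ - 4.
λ = -1, 4: opposite signs.

saddle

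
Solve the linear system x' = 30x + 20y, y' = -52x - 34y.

x(t) = -C_1e^(-2t)sin(4t) - 2C_1e^(-2t)cos(4t) - 2C_2e^(-2t)sin(4t) + C_2e^(-2t)cos(4t), y(t) = 2C_1e^(-2t)sin(4t) + 3C_1e^(-2t)cos(4t) + 3C_2e^(-2t)sin(4t) - 2C_2e^(-2t)cos(4t)

Coefficient matrix A = [[30, 20], [-52, -34]].
Characteristic polynomial det(A - λI) = λ^2 + 4λ + 20 = 0.
Eigenvalues λ = -2 ± 4i (complex conjugate pair).
For λ=-2+4i: an eigenvector is (-2,3) - i(-1,2) = (-2 + i, 3 - 2i).
A real fundamental pair from Re and Im of e^((-2+4i)t)v: X_1 = e^(-2t)(cos(4t)·(-2,3) + sin(4t)·(-1,2)), X_2 = e^(-2t)(sin(4t)·(-2,3) - cos(4t)·(-1,2)).
General solution: C_1X_1 + C_2X_2.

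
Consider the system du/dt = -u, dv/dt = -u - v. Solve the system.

Coefficient matrix A = [[-1, 0], [-1, -1]].
Characteristic polynomial det(A - λI) = λ^2 + 2λ + 1 = 0.
Single eigenvalue λ = -1 with algebraic multiplicity 2.
Eigenvector v = (0,-1); generalized eigenvector w with (A-λI)w=v is (1,0).
General solution: e^(-t)[K_1·v + K_2·(t·v + w)].

u(t) = K_2e^(-t), v(t) = -K_1e^(-t) - K_2te^(-t)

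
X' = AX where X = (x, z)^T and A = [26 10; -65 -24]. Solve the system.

Coefficient matrix A = [[26, 10], [-65, -24]].
Characteristic polynomial det(A - λI) = λ^2 - 2λ + 26 = 0.
Eigenvalues λ = 1 ± 5i (complex conjugate pair).
For λ=1+5i: an eigenvector is (1,-3) - i(-1,2) = (1 + i, -3 - 2i).
A real fundamental pair from Re and Im of e^((1+5i)t)v: X_1 = e^(t)(cos(5t)·(1,-3) + sin(5t)·(-1,2)), X_2 = e^(t)(sin(5t)·(1,-3) - cos(5t)·(-1,2)).
General solution: C_1X_1 + C_2X_2.

x(t) = -C_1e^(t)sin(5t) + C_1e^(t)cos(5t) + C_2e^(t)sin(5t) + C_2e^(t)cos(5t), z(t) = 2C_1e^(t)sin(5t) - 3C_1e^(t)cos(5t) - 3C_2e^(t)sin(5t) - 2C_2e^(t)cos(5t)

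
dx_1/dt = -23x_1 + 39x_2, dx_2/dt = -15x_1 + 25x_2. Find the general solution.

x_1(t) = 2C_1e^(t)sin(3t) + 3C_1e^(t)cos(3t) + 3C_2e^(t)sin(3t) - 2C_2e^(t)cos(3t), x_2(t) = C_1e^(t)sin(3t) + 2C_1e^(t)cos(3t) + 2C_2e^(t)sin(3t) - C_2e^(t)cos(3t)

Coefficient matrix A = [[-23, 39], [-15, 25]].
Characteristic polynomial det(A - λI) = λ^2 - 2λ + 10 = 0.
Eigenvalues λ = 1 ± 3i (complex conjugate pair).
For λ=1+3i: an eigenvector is (3,2) - i(2,1) = (3 - 2i, 2 - i).
A real fundamental pair from Re and Im of e^((1+3i)t)v: X_1 = e^(t)(cos(3t)·(3,2) + sin(3t)·(2,1)), X_2 = e^(t)(sin(3t)·(3,2) - cos(3t)·(2,1)).
General solution: C_1X_1 + C_2X_2.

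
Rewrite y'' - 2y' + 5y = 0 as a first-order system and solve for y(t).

y(t) = K_1e^(t)cos(2t) + K_2e^(t)sin(2t)

Let x_1 = y, x_2 = y'. Then x_1' = x_2 and x_2' = -5x_1 + 2x_2.
A = [[0,1],[-5,2]]; det(A-λI) = λ^2 - 2λ + 5.
Eigenvalues λ = 1 ± 2i.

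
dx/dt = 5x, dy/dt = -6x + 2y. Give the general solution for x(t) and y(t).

x(t) = K_1e^(5t), y(t) = -2K_1e^(5t) - K_2e^(2t)

Coefficient matrix A = [[5, 0], [-6, 2]].
Characteristic polynomial det(A - λI) = λ^2 - 7λ + 10 = 0.
Eigenvalues λ = 5, 2.
For λ=5: (A-λI) row 2 is [-6, -3], so an eigenvector is (1, -2).
For λ=2: (A-λI) row 1 is [3, 0], so an eigenvector is (0, -1).
General solution: K_1e^(5t)(1,-2) + K_2e^(2t)(0,-1).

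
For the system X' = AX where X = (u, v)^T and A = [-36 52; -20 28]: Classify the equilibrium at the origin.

stable spiral

A = [[-36,52],[-20,28]]; det(A-λI) = λ^2 + 8λ + 32.
λ = -4 ± 4i: negative real part.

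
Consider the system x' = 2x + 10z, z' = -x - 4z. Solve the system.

Coefficient matrix A = [[2, 10], [-1, -4]].
Characteristic polynomial det(A - λI) = λ^2 + 2λ + 2 = 0.
Eigenvalues λ = -1 ± i (complex conjugate pair).
For λ=-1+i: an eigenvector is (-3,1) - i(1,0) = (-3 - i, 1).
A real fundamental pair from Re and Im of e^((-1+i)t)v: X_1 = e^(-t)(cos(t)·(-3,1) + sin(t)·(1,0)), X_2 = e^(-t)(sin(t)·(-3,1) - cos(t)·(1,0)).
General solution: K_1X_1 + K_2X_2.

x(t) = K_1e^(-t)sin(t) - 3K_1e^(-t)cos(t) - 3K_2e^(-t)sin(t) - K_2e^(-t)cos(t), z(t) = K_1e^(-t)cos(t) + K_2e^(-t)sin(t)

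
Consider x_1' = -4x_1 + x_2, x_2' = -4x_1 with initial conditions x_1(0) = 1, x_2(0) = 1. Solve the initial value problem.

x_1(t) = -te^(-2t) + e^(-2t), x_2(t) = -2te^(-2t) + e^(-2t)

Coefficient matrix A = [[-4, 1], [-4, 0]].
Characteristic polynomial det(A - λI) = λ^2 + 4λ + 4 = 0.
Single eigenvalue λ = -2 with algebraic multiplicity 2.
Eigenvector v = (-1,-2); generalized eigenvector w with (A-λI)w=v is (2,3).
General solution: e^(-2t)[c_1·v + c_2·(t·v + w)].
Applying x_1(0)=1, x_2(0)=1 gives c_1=1, c_2=1.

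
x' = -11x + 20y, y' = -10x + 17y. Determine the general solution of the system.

x(t) = 3K_1e^(3t)sin(2t) + K_1e^(3t)cos(2t) + K_2e^(3t)sin(2t) - 3K_2e^(3t)cos(2t), y(t) = 2K_1e^(3t)sin(2t) + K_1e^(3t)cos(2t) + K_2e^(3t)sin(2t) - 2K_2e^(3t)cos(2t)

Coefficient matrix A = [[-11, 20], [-10, 17]].
Characteristic polynomial det(A - λI) = λ^2 - 6λ + 13 = 0.
Eigenvalues λ = 3 ± 2i (complex conjugate pair).
For λ=3+2i: an eigenvector is (1,1) - i(3,2) = (1 - 3i, 1 - 2i).
A real fundamental pair from Re and Im of e^((3+2i)t)v: X_1 = e^(3t)(cos(2t)·(1,1) + sin(2t)·(3,2)), X_2 = e^(3t)(sin(2t)·(1,1) - cos(2t)·(3,2)).
General solution: K_1X_1 + K_2X_2.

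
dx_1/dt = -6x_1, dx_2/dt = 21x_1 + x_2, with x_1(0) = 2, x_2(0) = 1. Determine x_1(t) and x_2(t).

Coefficient matrix A = [[-6, 0], [21, 1]].
Characteristic polynomial det(A - λI) = λ^2 + 5λ - 6 = 0.
Eigenvalues λ = 1, -6.
For λ=1: (A-λI) row 1 is [-7, 0], so an eigenvector is (0, -1).
For λ=-6: (A-λI) row 2 is [21, 7], so an eigenvector is (-1, 3).
General solution: C_1e^(t)(0,-1) + C_2e^(-6t)(-1,3).
Applying x_1(0)=2, x_2(0)=1 gives C_1=-7, C_2=-2.

x_1(t) = 2e^(-6t), x_2(t) = 7e^(t) - 6e^(-6t)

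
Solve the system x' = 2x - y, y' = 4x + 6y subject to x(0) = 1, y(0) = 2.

x(t) = -4te^(4t) + e^(4t), y(t) = 8te^(4t) + 2e^(4t)

Coefficient matrix A = [[2, -1], [4, 6]].
Characteristic polynomial det(A - λI) = λ^2 - 8λ + 16 = 0.
Single eigenvalue λ = 4 with algebraic multiplicity 2.
Eigenvector v = (-1,2); generalized eigenvector w with (A-λI)w=v is (2,-3).
General solution: e^(4t)[C_1·v + C_2·(t·v + w)].
Applying x(0)=1, y(0)=2 gives C_1=7, C_2=4.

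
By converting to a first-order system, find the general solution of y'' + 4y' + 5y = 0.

y(t) = K_1e^(-2t)cos(t) + K_2e^(-2t)sin(t)

Let x_1 = y, x_2 = y'. Then x_1' = x_2 and x_2' = -5x_1 - 4x_2.
A = [[0,1],[-5,-4]]; det(A-λI) = λ^2 + 4λ + 5.
Eigenvalues λ = -2 ± i.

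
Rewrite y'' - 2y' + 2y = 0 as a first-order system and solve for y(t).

y(t) = C_1e^(t)cos(t) + C_2e^(t)sin(t)

Let x_1 = y, x_2 = y'. Then x_1' = x_2 and x_2' = -2x_1 + 2x_2.
A = [[0,1],[-2,2]]; det(A-λI) = λ^2 - 2λ + 2.
Eigenvalues λ = 1 ± i.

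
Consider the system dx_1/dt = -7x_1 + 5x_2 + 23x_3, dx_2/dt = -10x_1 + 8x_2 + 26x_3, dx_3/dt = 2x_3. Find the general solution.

Coefficient matrix A = [[-7, 5, 23], [-10, 8, 26], [0, 0, 2]].
det(A - λI) = 0 gives eigenvalues λ = 3, 2, -2.
For λ=3: eigenvector (1,2,0).
For λ=2: eigenvector (2,-1,1).
For λ=-2: eigenvector (-1,-1,0).
General solution: C_1e^(3t)(1,2,0) + C_2e^(2t)(2,-1,1) + C_3e^(-2t)(-1,-1,0).

x_1(t) = C_1e^(3t) + 2C_2e^(2t) - C_3e^(-2t), x_2(t) = 2C_1e^(3t) - C_2e^(2t) - C_3e^(-2t), x_3(t) = C_2e^(2t)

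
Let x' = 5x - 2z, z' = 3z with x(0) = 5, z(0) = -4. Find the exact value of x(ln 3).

A = [[5,-2],[0,3]]; eigenvalues λ = 3, 5.
Eigenvectors: (-1,-1) for λ=3, (1,0) for λ=5.
From the initial condition, c_1 = 4, c_2 = 9.
x(ln 3) = (4)(3^3)(-1) + (9)(3^5)(1) = 2079.

2079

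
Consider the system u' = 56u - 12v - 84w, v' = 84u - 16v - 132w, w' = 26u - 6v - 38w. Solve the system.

Coefficient matrix A = [[56, -12, -84], [84, -16, -132], [26, -6, -38]].
det(A - λI) = 0 gives eigenvalues λ = 4, -4, 2.
For λ=4: eigenvector (3,6,1).
For λ=-4: eigenvector (-2,-3,-1).
For λ=2: eigenvector (-2,-2,-1).
General solution: K_1e^(4t)(3,6,1) + K_2e^(-4t)(-2,-3,-1) + K_3e^(2t)(-2,-2,-1).

u(t) = 3K_1e^(4t) - 2K_2e^(-4t) - 2K_3e^(2t), v(t) = 6K_1e^(4t) - 3K_2e^(-4t) - 2K_3e^(2t), w(t) = K_1e^(4t) - K_2e^(-4t) - K_3e^(2t)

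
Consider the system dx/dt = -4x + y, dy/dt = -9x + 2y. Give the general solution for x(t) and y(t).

Coefficient matrix A = [[-4, 1], [-9, 2]].
Characteristic polynomial det(A - λI) = λ^2 + 2λ + 1 = 0.
Single eigenvalue λ = -1 with algebraic multiplicity 2.
Eigenvector v = (1,3); generalized eigenvector w with (A-λI)w=v is (0,1).
General solution: e^(-t)[c_1·v + c_2·(t·v + w)].

x(t) = c_1e^(-t) + c_2te^(-t), y(t) = 3c_1e^(-t) + 3c_2te^(-t) + c_2e^(-t)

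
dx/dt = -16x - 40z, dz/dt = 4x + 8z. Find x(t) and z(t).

Coefficient matrix A = [[-16, -40], [4, 8]].
Characteristic polynomial det(A - λI) = λ^2 + 8λ + 32 = 0.
Eigenvalues λ = -4 ± 4i (complex conjugate pair).
For λ=-4+4i: an eigenvector is (-1,0) - i(3,-1) = (-1 - 3i, 0 + i).
A real fundamental pair from Re and Im of e^((-4+4i)t)v: X_1 = e^(-4t)(cos(4t)·(-1,0) + sin(4t)·(3,-1)), X_2 = e^(-4t)(sin(4t)·(-1,0) - cos(4t)·(3,-1)).
General solution: K_1X_1 + K_2X_2.

x(t) = 3K_1e^(-4t)sin(4t) - K_1e^(-4t)cos(4t) - K_2e^(-4t)sin(4t) - 3K_2e^(-4t)cos(4t), z(t) = -K_1e^(-4t)sin(4t) + K_2e^(-4t)cos(4t)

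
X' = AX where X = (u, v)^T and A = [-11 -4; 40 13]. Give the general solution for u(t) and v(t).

u(t) = -K_1e^(t)sin(4t) + K_2e^(t)cos(4t), v(t) = 3K_1e^(t)sin(4t) + K_1e^(t)cos(4t) + K_2e^(t)sin(4t) - 3K_2e^(t)cos(4t)

Coefficient matrix A = [[-11, -4], [40, 13]].
Characteristic polynomial det(A - λI) = λ^2 - 2λ + 17 = 0.
Eigenvalues λ = 1 ± 4i (complex conjugate pair).
For λ=1+4i: an eigenvector is (0,1) - i(-1,3) = (0 + i, 1 - 3i).
A real fundamental pair from Re and Im of e^((1+4i)t)v: X_1 = e^(t)(cos(4t)·(0,1) + sin(4t)·(-1,3)), X_2 = e^(t)(sin(4t)·(0,1) - cos(4t)·(-1,3)).
General solution: K_1X_1 + K_2X_2.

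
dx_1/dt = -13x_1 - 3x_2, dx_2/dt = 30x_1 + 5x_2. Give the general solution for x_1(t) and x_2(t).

x_1(t) = -K_1e^(-4t)cos(3t) - K_2e^(-4t)sin(3t), x_2(t) = -K_1e^(-4t)sin(3t) + 3K_1e^(-4t)cos(3t) + 3K_2e^(-4t)sin(3t) + K_2e^(-4t)cos(3t)

Coefficient matrix A = [[-13, -3], [30, 5]].
Characteristic polynomial det(A - λI) = λ^2 + 8λ + 25 = 0.
Eigenvalues λ = -4 ± 3i (complex conjugate pair).
For λ=-4+3i: an eigenvector is (-1,3) - i(0,-1) = (-1, 3 + i).
A real fundamental pair from Re and Im of e^((-4+3i)t)v: X_1 = e^(-4t)(cos(3t)·(-1,3) + sin(3t)·(0,-1)), X_2 = e^(-4t)(sin(3t)·(-1,3) - cos(3t)·(0,-1)).
General solution: K_1X_1 + K_2X_2.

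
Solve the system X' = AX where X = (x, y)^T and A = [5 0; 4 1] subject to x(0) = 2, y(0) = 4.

x(t) = 2e^(5t), y(t) = 2e^(5t) + 2e^(t)

Coefficient matrix A = [[5, 0], [4, 1]].
Characteristic polynomial det(A - λI) = λ^2 - 6λ + 5 = 0.
Eigenvalues λ = 1, 5.
For λ=1: (A-λI) row 1 is [4, 0], so an eigenvector is (0, 1).
For λ=5: (A-λI) row 2 is [4, -4], so an eigenvector is (-1, -1).
General solution: K_1e^(t)(0,1) + K_2e^(5t)(-1,-1).
Applying x(0)=2, y(0)=4 gives K_1=2, K_2=-2.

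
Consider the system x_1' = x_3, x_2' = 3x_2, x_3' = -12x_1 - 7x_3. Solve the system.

Coefficient matrix A = [[0, 0, 1], [0, 3, 0], [-12, 0, -7]].
det(A - λI) = 0 gives eigenvalues λ = 3, -3, -4.
For λ=3: eigenvector (0,1,0).
For λ=-3: eigenvector (1,0,-3).
For λ=-4: eigenvector (-1,0,4).
General solution: C_1e^(3t)(0,1,0) + C_2e^(-3t)(1,0,-3) + C_3e^(-4t)(-1,0,4).

x_1(t) = C_2e^(-3t) - C_3e^(-4t), x_2(t) = C_1e^(3t), x_3(t) = -3C_2e^(-3t) + 4C_3e^(-4t)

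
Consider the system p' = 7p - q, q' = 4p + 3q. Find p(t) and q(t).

p(t) = -C_1e^(5t) - C_2te^(5t), q(t) = -2C_1e^(5t) - 2C_2te^(5t) + C_2e^(5t)

Coefficient matrix A = [[7, -1], [4, 3]].
Characteristic polynomial det(A - λI) = λ^2 - 10λ + 25 = 0.
Single eigenvalue λ = 5 with algebraic multiplicity 2.
Eigenvector v = (-1,-2); generalized eigenvector w with (A-λI)w=v is (0,1).
General solution: e^(5t)[C_1·v + C_2·(t·v + w)].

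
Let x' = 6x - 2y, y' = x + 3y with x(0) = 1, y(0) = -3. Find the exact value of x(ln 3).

A = [[6,-2],[1,3]]; eigenvalues λ = 4, 5.
Eigenvectors: (-1,-1) for λ=4, (2,1) for λ=5.
From the initial condition, c_1 = 7, c_2 = 4.
x(ln 3) = (7)(3^4)(-1) + (4)(3^5)(2) = 1377.

1377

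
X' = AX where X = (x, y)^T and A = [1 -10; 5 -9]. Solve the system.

x(t) = c_1e^(-4t)sin(5t) - c_1e^(-4t)cos(5t) - c_2e^(-4t)sin(5t) - c_2e^(-4t)cos(5t), y(t) = -c_1e^(-4t)cos(5t) - c_2e^(-4t)sin(5t)

Coefficient matrix A = [[1, -10], [5, -9]].
Characteristic polynomial det(A - λI) = λ^2 + 8λ + 41 = 0.
Eigenvalues λ = -4 ± 5i (complex conjugate pair).
For λ=-4+5i: an eigenvector is (-1,-1) - i(1,0) = (-1 - i, -1).
A real fundamental pair from Re and Im of e^((-4+5i)t)v: X_1 = e^(-4t)(cos(5t)·(-1,-1) + sin(5t)·(1,0)), X_2 = e^(-4t)(sin(5t)·(-1,-1) - cos(5t)·(1,0)).
General solution: c_1X_1 + c_2X_2.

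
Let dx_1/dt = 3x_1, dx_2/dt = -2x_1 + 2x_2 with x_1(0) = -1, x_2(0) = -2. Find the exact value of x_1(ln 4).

-64

A = [[3,0],[-2,2]]; eigenvalues λ = 3, 2.
Eigenvectors: (-1,2) for λ=3, (0,1) for λ=2.
From the initial condition, c_1 = 1, c_2 = -4.
x_1(ln 4) = (1)(4^3)(-1) + (-4)(4^2)(0) = -64.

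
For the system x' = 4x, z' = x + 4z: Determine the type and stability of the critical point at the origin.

A = [[4,0],[1,4]]; det(A-λI) = λ^2 - 8λ + 16.
repeated λ = 4 with a single eigenvector.

unstable improper node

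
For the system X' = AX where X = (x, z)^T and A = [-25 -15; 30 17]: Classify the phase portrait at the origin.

stable spiral

A = [[-25,-15],[30,17]]; det(A-λI) = λ^2 + 8λ + 25.
λ = -4 ± 3i: negative real part.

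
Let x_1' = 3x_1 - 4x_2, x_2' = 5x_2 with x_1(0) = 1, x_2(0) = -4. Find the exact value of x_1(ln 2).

A = [[3,-4],[0,5]]; eigenvalues λ = 5, 3.
Eigenvectors: (-2,1) for λ=5, (-1,0) for λ=3.
From the initial condition, c_1 = -4, c_2 = 7.
x_1(ln 2) = (-4)(2^5)(-2) + (7)(2^3)(-1) = 200.

200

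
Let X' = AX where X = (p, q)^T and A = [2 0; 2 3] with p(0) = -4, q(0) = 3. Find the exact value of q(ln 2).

-8

A = [[2,0],[2,3]]; eigenvalues λ = 3, 2.
Eigenvectors: (0,-1) for λ=3, (1,-2) for λ=2.
From the initial condition, c_1 = 5, c_2 = -4.
q(ln 2) = (5)(2^3)(-1) + (-4)(2^2)(-2) = -8.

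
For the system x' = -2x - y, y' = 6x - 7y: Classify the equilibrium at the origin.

stable node

A = [[-2,-1],[6,-7]]; det(A-λI) = λ^2 + 9λ + 20.
λ = -4, -5: both negative.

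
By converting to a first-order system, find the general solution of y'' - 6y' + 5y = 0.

Let x_1 = y, x_2 = y'. Then x_1' = x_2 and x_2' = -5x_1 + 6x_2.
A = [[0,1],[-5,6]]; det(A-λI) = λ^2 - 6λ + 5.
Eigenvalues λ = 1, 5 with eigenvectors (1,1), (1,5).

y(t) = c_1e^(t) + c_2e^(5t)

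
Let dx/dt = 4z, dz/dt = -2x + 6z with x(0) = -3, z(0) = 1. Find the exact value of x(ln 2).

48

A = [[0,4],[-2,6]]; eigenvalues λ = 4, 2.
Eigenvectors: (-1,-1) for λ=4, (2,1) for λ=2.
From the initial condition, c_1 = -5, c_2 = -4.
x(ln 2) = (-5)(2^4)(-1) + (-4)(2^2)(2) = 48.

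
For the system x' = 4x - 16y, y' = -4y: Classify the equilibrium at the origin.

A = [[4,-16],[0,-4]]; det(A-λI) = λ^2 - 16.
λ = 4, -4: opposite signs.

saddle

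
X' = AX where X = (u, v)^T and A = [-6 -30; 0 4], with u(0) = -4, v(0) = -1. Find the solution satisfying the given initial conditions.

Coefficient matrix A = [[-6, -30], [0, 4]].
Characteristic polynomial det(A - λI) = λ^2 + 2λ - 24 = 0.
Eigenvalues λ = 4, -6.
For λ=4: (A-λI) row 1 is [-10, -30], so an eigenvector is (-3, 1).
For λ=-6: (A-λI) row 1 is [0, -30], so an eigenvector is (-1, 0).
General solution: K_1e^(4t)(-3,1) + K_2e^(-6t)(-1,0).
Applying u(0)=-4, v(0)=-1 gives K_1=-1, K_2=7.

u(t) = 3e^(4t) - 7e^(-6t), v(t) = -e^(4t)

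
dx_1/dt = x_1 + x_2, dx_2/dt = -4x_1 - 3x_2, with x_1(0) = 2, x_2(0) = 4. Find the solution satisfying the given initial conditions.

x_1(t) = 8te^(-t) + 2e^(-t), x_2(t) = -16te^(-t) + 4e^(-t)

Coefficient matrix A = [[1, 1], [-4, -3]].
Characteristic polynomial det(A - λI) = λ^2 + 2λ + 1 = 0.
Single eigenvalue λ = -1 with algebraic multiplicity 2.
Eigenvector v = (1,-2); generalized eigenvector w with (A-λI)w=v is (1,-1).
General solution: e^(-t)[K_1·v + K_2·(t·v + w)].
Applying x_1(0)=2, x_2(0)=4 gives K_1=-6, K_2=8.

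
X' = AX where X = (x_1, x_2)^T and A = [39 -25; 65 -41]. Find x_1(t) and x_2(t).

x_1(t) = -2c_1e^(-t)sin(5t) + c_1e^(-t)cos(5t) + c_2e^(-t)sin(5t) + 2c_2e^(-t)cos(5t), x_2(t) = -3c_1e^(-t)sin(5t) + 2c_1e^(-t)cos(5t) + 2c_2e^(-t)sin(5t) + 3c_2e^(-t)cos(5t)

Coefficient matrix A = [[39, -25], [65, -41]].
Characteristic polynomial det(A - λI) = λ^2 + 2λ + 26 = 0.
Eigenvalues λ = -1 ± 5i (complex conjugate pair).
For λ=-1+5i: an eigenvector is (1,2) - i(-2,-3) = (1 + 2i, 2 + 3i).
A real fundamental pair from Re and Im of e^((-1+5i)t)v: X_1 = e^(-t)(cos(5t)·(1,2) + sin(5t)·(-2,-3)), X_2 = e^(-t)(sin(5t)·(1,2) - cos(5t)·(-2,-3)).
General solution: c_1X_1 + c_2X_2.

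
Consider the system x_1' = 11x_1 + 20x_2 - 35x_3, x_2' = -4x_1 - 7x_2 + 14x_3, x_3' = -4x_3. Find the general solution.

Coefficient matrix A = [[11, 20, -35], [-4, -7, 14], [0, 0, -4]].
det(A - λI) = 0 gives eigenvalues λ = 3, 1, -4.
For λ=3: eigenvector (5,-2,0).
For λ=1: eigenvector (-2,1,0).
For λ=-4: eigenvector (5,-2,1).
General solution: c_1e^(3t)(5,-2,0) + c_2e^(t)(-2,1,0) + c_3e^(-4t)(5,-2,1).

x_1(t) = 5c_1e^(3t) - 2c_2e^(t) + 5c_3e^(-4t), x_2(t) = -2c_1e^(3t) + c_2e^(t) - 2c_3e^(-4t), x_3(t) = c_3e^(-4t)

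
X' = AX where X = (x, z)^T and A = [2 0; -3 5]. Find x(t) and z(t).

Coefficient matrix A = [[2, 0], [-3, 5]].
Characteristic polynomial det(A - λI) = λ^2 - 7λ + 10 = 0.
Eigenvalues λ = 2, 5.
For λ=2: (A-λI) row 2 is [-3, 3], so an eigenvector is (-1, -1).
For λ=5: (A-λI) row 1 is [-3, 0], so an eigenvector is (0, 1).
General solution: c_1e^(2t)(-1,-1) + c_2e^(5t)(0,1).

x(t) = -c_1e^(2t), z(t) = -c_1e^(2t) + c_2e^(5t)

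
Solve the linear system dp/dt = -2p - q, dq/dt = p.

Coefficient matrix A = [[-2, -1], [1, 0]].
Characteristic polynomial det(A - λI) = λ^2 + 2λ + 1 = 0.
Single eigenvalue λ = -1 with algebraic multiplicity 2.
Eigenvector v = (-1,1); generalized eigenvector w with (A-λI)w=v is (-1,2).
General solution: e^(-t)[K_1·v + K_2·(t·v + w)].

p(t) = -K_1e^(-t) - K_2te^(-t) - K_2e^(-t), q(t) = K_1e^(-t) + K_2te^(-t) + 2K_2e^(-t)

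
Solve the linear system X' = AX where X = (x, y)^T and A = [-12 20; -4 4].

Coefficient matrix A = [[-12, 20], [-4, 4]].
Characteristic polynomial det(A - λI) = λ^2 + 8λ + 32 = 0.
Eigenvalues λ = -4 ± 4i (complex conjugate pair).
For λ=-4+4i: an eigenvector is (1,0) - i(-2,-1) = (1 + 2i, 0 + i).
A real fundamental pair from Re and Im of e^((-4+4i)t)v: X_1 = e^(-4t)(cos(4t)·(1,0) + sin(4t)·(-2,-1)), X_2 = e^(-4t)(sin(4t)·(1,0) - cos(4t)·(-2,-1)).
General solution: c_1X_1 + c_2X_2.

x(t) = -2c_1e^(-4t)sin(4t) + c_1e^(-4t)cos(4t) + c_2e^(-4t)sin(4t) + 2c_2e^(-4t)cos(4t), y(t) = -c_1e^(-4t)sin(4t) + c_2e^(-4t)cos(4t)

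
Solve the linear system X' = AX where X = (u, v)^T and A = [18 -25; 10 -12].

Coefficient matrix A = [[18, -25], [10, -12]].
Characteristic polynomial det(A - λI) = λ^2 - 6λ + 34 = 0.
Eigenvalues λ = 3 ± 5i (complex conjugate pair).
For λ=3+5i: an eigenvector is (-1,-1) - i(2,1) = (-1 - 2i, -1 - i).
A real fundamental pair from Re and Im of e^((3+5i)t)v: X_1 = e^(3t)(cos(5t)·(-1,-1) + sin(5t)·(2,1)), X_2 = e^(3t)(sin(5t)·(-1,-1) - cos(5t)·(2,1)).
General solution: K_1X_1 + K_2X_2.

u(t) = 2K_1e^(3t)sin(5t) - K_1e^(3t)cos(5t) - K_2e^(3t)sin(5t) - 2K_2e^(3t)cos(5t), v(t) = K_1e^(3t)sin(5t) - K_1e^(3t)cos(5t) - K_2e^(3t)sin(5t) - K_2e^(3t)cos(5t)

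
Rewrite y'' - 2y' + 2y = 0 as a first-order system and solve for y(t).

Let x_1 = y, x_2 = y'. Then x_1' = x_2 and x_2' = -2x_1 + 2x_2.
A = [[0,1],[-2,2]]; det(A-λI) = λ^2 - 2λ + 2.
Eigenvalues λ = 1 ± i.

y(t) = C_1e^(t)cos(t) + C_2e^(t)sin(t)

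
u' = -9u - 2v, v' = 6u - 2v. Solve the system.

u(t) = c_1e^(-5t) - 2c_2e^(-6t), v(t) = -2c_1e^(-5t) + 3c_2e^(-6t)

Coefficient matrix A = [[-9, -2], [6, -2]].
Characteristic polynomial det(A - λI) = λ^2 + 11λ + 30 = 0.
Eigenvalues λ = -5, -6.
For λ=-5: (A-λI) row 1 is [-4, -2], so an eigenvector is (1, -2).
For λ=-6: (A-λI) row 1 is [-3, -2], so an eigenvector is (-2, 3).
General solution: c_1e^(-5t)(1,-2) + c_2e^(-6t)(-2,3).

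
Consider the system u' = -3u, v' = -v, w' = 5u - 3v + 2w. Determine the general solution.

Coefficient matrix A = [[-3, 0, 0], [0, -1, 0], [5, -3, 2]].
det(A - λI) = 0 gives eigenvalues λ = -3, -1, 2.
For λ=-3: eigenvector (1,0,-1).
For λ=-1: eigenvector (0,1,1).
For λ=2: eigenvector (0,0,1).
General solution: c_1e^(-3t)(1,0,-1) + c_2e^(-t)(0,1,1) + c_3e^(2t)(0,0,1).

u(t) = c_1e^(-3t), v(t) = c_2e^(-t), w(t) = -c_1e^(-3t) + c_2e^(-t) + c_3e^(2t)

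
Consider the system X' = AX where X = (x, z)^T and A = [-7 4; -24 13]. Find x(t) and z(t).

x(t) = c_1e^(t) - c_2e^(5t), z(t) = 2c_1e^(t) - 3c_2e^(5t)

Coefficient matrix A = [[-7, 4], [-24, 13]].
Characteristic polynomial det(A - λI) = λ^2 - 6λ + 5 = 0.
Eigenvalues λ = 1, 5.
For λ=1: (A-λI) row 1 is [-8, 4], so an eigenvector is (1, 2).
For λ=5: (A-λI) row 1 is [-12, 4], so an eigenvector is (-1, -3).
General solution: c_1e^(t)(1,2) + c_2e^(5t)(-1,-3).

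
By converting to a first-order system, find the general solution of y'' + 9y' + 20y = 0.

y(t) = c_1e^(-4t) + c_2e^(-5t)

Let x_1 = y, x_2 = y'. Then x_1' = x_2 and x_2' = -20x_1 - 9x_2.
A = [[0,1],[-20,-9]]; det(A-λI) = λ^2 + 9λ + 20.
Eigenvalues λ = -4, -5 with eigenvectors (1,-4), (1,-5).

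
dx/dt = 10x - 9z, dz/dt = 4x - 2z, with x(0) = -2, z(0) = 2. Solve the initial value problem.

x(t) = -30te^(4t) - 2e^(4t), z(t) = -20te^(4t) + 2e^(4t)

Coefficient matrix A = [[10, -9], [4, -2]].
Characteristic polynomial det(A - λI) = λ^2 - 8λ + 16 = 0.
Single eigenvalue λ = 4 with algebraic multiplicity 2.
Eigenvector v = (3,2); generalized eigenvector w with (A-λI)w=v is (-1,-1).
General solution: e^(4t)[c_1·v + c_2·(t·v + w)].
Applying x(0)=-2, z(0)=2 gives c_1=-4, c_2=-10.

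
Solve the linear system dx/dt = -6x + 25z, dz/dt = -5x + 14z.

Coefficient matrix A = [[-6, 25], [-5, 14]].
Characteristic polynomial det(A - λI) = λ^2 - 8λ + 41 = 0.
Eigenvalues λ = 4 ± 5i (complex conjugate pair).
For λ=4+5i: an eigenvector is (2,1) - i(1,0) = (2 - i, 1).
A real fundamental pair from Re and Im of e^((4+5i)t)v: X_1 = e^(4t)(cos(5t)·(2,1) + sin(5t)·(1,0)), X_2 = e^(4t)(sin(5t)·(2,1) - cos(5t)·(1,0)).
General solution: c_1X_1 + c_2X_2.

x(t) = c_1e^(4t)sin(5t) + 2c_1e^(4t)cos(5t) + 2c_2e^(4t)sin(5t) - c_2e^(4t)cos(5t), z(t) = c_1e^(4t)cos(5t) + c_2e^(4t)sin(5t)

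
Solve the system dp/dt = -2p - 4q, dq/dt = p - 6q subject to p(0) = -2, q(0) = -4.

p(t) = 12te^(-4t) - 2e^(-4t), q(t) = 6te^(-4t) - 4e^(-4t)

Coefficient matrix A = [[-2, -4], [1, -6]].
Characteristic polynomial det(A - λI) = λ^2 + 8λ + 16 = 0.
Single eigenvalue λ = -4 with algebraic multiplicity 2.
Eigenvector v = (-2,-1); generalized eigenvector w with (A-λI)w=v is (-1,0).
General solution: e^(-4t)[c_1·v + c_2·(t·v + w)].
Applying p(0)=-2, q(0)=-4 gives c_1=4, c_2=-6.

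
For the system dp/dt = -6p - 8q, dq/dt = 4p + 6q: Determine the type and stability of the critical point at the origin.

saddle

A = [[-6,-8],[4,6]]; det(A-λI) = λ^2 - 4.
λ = -2, 2: opposite signs.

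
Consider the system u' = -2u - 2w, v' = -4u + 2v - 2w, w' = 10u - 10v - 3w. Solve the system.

u(t) = C_1e^(-2t) + 2C_2e^(-3t) + C_3e^(2t), v(t) = C_1e^(-2t) + 2C_2e^(-3t) + 2C_3e^(2t), w(t) = C_2e^(-3t) - 2C_3e^(2t)

Coefficient matrix A = [[-2, 0, -2], [-4, 2, -2], [10, -10, -3]].
det(A - λI) = 0 gives eigenvalues λ = -2, -3, 2.
For λ=-2: eigenvector (1,1,0).
For λ=-3: eigenvector (2,2,1).
For λ=2: eigenvector (1,2,-2).
General solution: C_1e^(-2t)(1,1,0) + C_2e^(-3t)(2,2,1) + C_3e^(2t)(1,2,-2).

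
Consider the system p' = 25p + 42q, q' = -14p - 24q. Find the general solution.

Coefficient matrix A = [[25, 42], [-14, -24]].
Characteristic polynomial det(A - λI) = λ^2 - λ - 12 = 0.
Eigenvalues λ = -3, 4.
For λ=-3: (A-λI) row 1 is [28, 42], so an eigenvector is (-3, 2).
For λ=4: (A-λI) row 1 is [21, 42], so an eigenvector is (-2, 1).
General solution: K_1e^(-3t)(-3,2) + K_2e^(4t)(-2,1).

p(t) = -3K_1e^(-3t) - 2K_2e^(4t), q(t) = 2K_1e^(-3t) + K_2e^(4t)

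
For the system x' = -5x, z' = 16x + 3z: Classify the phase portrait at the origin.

saddle

A = [[-5,0],[16,3]]; det(A-λI) = λ^2 + 2λ - 15.
λ = -5, 3: opposite signs.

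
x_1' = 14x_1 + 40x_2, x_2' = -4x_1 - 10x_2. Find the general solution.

Coefficient matrix A = [[14, 40], [-4, -10]].
Characteristic polynomial det(A - λI) = λ^2 - 4λ + 20 = 0.
Eigenvalues λ = 2 ± 4i (complex conjugate pair).
For λ=2+4i: an eigenvector is (1,0) - i(3,-1) = (1 - 3i, 0 + i).
A real fundamental pair from Re and Im of e^((2+4i)t)v: X_1 = e^(2t)(cos(4t)·(1,0) + sin(4t)·(3,-1)), X_2 = e^(2t)(sin(4t)·(1,0) - cos(4t)·(3,-1)).
General solution: c_1X_1 + c_2X_2.

x_1(t) = 3c_1e^(2t)sin(4t) + c_1e^(2t)cos(4t) + c_2e^(2t)sin(4t) - 3c_2e^(2t)cos(4t), x_2(t) = -c_1e^(2t)sin(4t) + c_2e^(2t)cos(4t)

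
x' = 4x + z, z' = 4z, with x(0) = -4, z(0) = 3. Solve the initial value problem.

Coefficient matrix A = [[4, 1], [0, 4]].
Characteristic polynomial det(A - λI) = λ^2 - 8λ + 16 = 0.
Single eigenvalue λ = 4 with algebraic multiplicity 2.
Eigenvector v = (-1,0); generalized eigenvector w with (A-λI)w=v is (-2,-1).
General solution: e^(4t)[C_1·v + C_2·(t·v + w)].
Applying x(0)=-4, z(0)=3 gives C_1=10, C_2=-3.

x(t) = 3te^(4t) - 4e^(4t), z(t) = 3e^(4t)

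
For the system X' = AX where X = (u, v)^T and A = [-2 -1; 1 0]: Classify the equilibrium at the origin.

A = [[-2,-1],[1,0]]; det(A-λI) = λ^2 + 2λ + 1.
repeated λ = -1 with a single eigenvector.

stable improper node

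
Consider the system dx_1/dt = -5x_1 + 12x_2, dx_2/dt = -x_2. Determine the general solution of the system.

Coefficient matrix A = [[-5, 12], [0, -1]].
Characteristic polynomial det(A - λI) = λ^2 + 6λ + 5 = 0.
Eigenvalues λ = -1, -5.
For λ=-1: (A-λI) row 1 is [-4, 12], so an eigenvector is (3, 1).
For λ=-5: (A-λI) row 1 is [0, 12], so an eigenvector is (1, 0).
General solution: K_1e^(-t)(3,1) + K_2e^(-5t)(1,0).

x_1(t) = 3K_1e^(-t) + K_2e^(-5t), x_2(t) = K_1e^(-t)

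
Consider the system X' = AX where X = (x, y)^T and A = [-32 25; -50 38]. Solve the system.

Coefficient matrix A = [[-32, 25], [-50, 38]].
Characteristic polynomial det(A - λI) = λ^2 - 6λ + 34 = 0.
Eigenvalues λ = 3 ± 5i (complex conjugate pair).
For λ=3+5i: an eigenvector is (-2,-3) - i(-1,-1) = (-2 + i, -3 + i).
A real fundamental pair from Re and Im of e^((3+5i)t)v: X_1 = e^(3t)(cos(5t)·(-2,-3) + sin(5t)·(-1,-1)), X_2 = e^(3t)(sin(5t)·(-2,-3) - cos(5t)·(-1,-1)).
General solution: C_1X_1 + C_2X_2.

x(t) = -C_1e^(3t)sin(5t) - 2C_1e^(3t)cos(5t) - 2C_2e^(3t)sin(5t) + C_2e^(3t)cos(5t), y(t) = -C_1e^(3t)sin(5t) - 3C_1e^(3t)cos(5t) - 3C_2e^(3t)sin(5t) + C_2e^(3t)cos(5t)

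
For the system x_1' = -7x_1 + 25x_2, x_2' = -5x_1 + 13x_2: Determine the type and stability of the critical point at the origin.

A = [[-7,25],[-5,13]]; det(A-λI) = λ^2 - 6λ + 34.
λ = 3 ± 5i: positive real part.

unstable spiral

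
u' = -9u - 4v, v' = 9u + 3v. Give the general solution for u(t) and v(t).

Coefficient matrix A = [[-9, -4], [9, 3]].
Characteristic polynomial det(A - λI) = λ^2 + 6λ + 9 = 0.
Single eigenvalue λ = -3 with algebraic multiplicity 2.
Eigenvector v = (-2,3); generalized eigenvector w with (A-λI)w=v is (-1,2).
General solution: e^(-3t)[C_1·v + C_2·(t·v + w)].

u(t) = -2C_1e^(-3t) - 2C_2te^(-3t) - C_2e^(-3t), v(t) = 3C_1e^(-3t) + 3C_2te^(-3t) + 2C_2e^(-3t)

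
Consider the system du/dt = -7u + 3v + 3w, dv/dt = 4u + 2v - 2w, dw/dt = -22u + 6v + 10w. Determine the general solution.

Coefficient matrix A = [[-7, 3, 3], [4, 2, -2], [-22, 6, 10]].
det(A - λI) = 0 gives eigenvalues λ = -1, 2, 4.
For λ=-1: eigenvector (-1,0,-2).
For λ=2: eigenvector (1,1,2).
For λ=4: eigenvector (0,1,-1).
General solution: c_1e^(-t)(-1,0,-2) + c_2e^(2t)(1,1,2) + c_3e^(4t)(0,1,-1).

u(t) = -c_1e^(-t) + c_2e^(2t), v(t) = c_2e^(2t) + c_3e^(4t), w(t) = -2c_1e^(-t) + 2c_2e^(2t) - c_3e^(4t)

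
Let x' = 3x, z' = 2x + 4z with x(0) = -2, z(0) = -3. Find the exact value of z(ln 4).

A = [[3,0],[2,4]]; eigenvalues λ = 3, 4.
Eigenvectors: (-1,2) for λ=3, (0,-1) for λ=4.
From the initial condition, c_1 = 2, c_2 = 7.
z(ln 4) = (2)(4^3)(2) + (7)(4^4)(-1) = -1536.

-1536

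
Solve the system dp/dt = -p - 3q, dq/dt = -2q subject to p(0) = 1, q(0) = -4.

Coefficient matrix A = [[-1, -3], [0, -2]].
Characteristic polynomial det(A - λI) = λ^2 + 3λ + 2 = 0.
Eigenvalues λ = -1, -2.
For λ=-1: (A-λI) row 1 is [0, -3], so an eigenvector is (-1, 0).
For λ=-2: (A-λI) row 1 is [1, -3], so an eigenvector is (-3, -1).
General solution: c_1e^(-t)(-1,0) + c_2e^(-2t)(-3,-1).
Applying p(0)=1, q(0)=-4 gives c_1=-13, c_2=4.

p(t) = 13e^(-t) - 12e^(-2t), q(t) = -4e^(-2t)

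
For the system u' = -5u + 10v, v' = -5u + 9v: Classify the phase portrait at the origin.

A = [[-5,10],[-5,9]]; det(A-λI) = λ^2 - 4λ + 5.
λ = 2 ± i: positive real part.

unstable spiral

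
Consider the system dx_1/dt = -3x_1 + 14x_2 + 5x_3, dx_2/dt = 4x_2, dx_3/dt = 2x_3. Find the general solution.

x_1(t) = K_1e^(-3t) + K_2e^(2t) - 2K_3e^(4t), x_2(t) = -K_3e^(4t), x_3(t) = K_2e^(2t)

Coefficient matrix A = [[-3, 14, 5], [0, 4, 0], [0, 0, 2]].
det(A - λI) = 0 gives eigenvalues λ = -3, 2, 4.
For λ=-3: eigenvector (1,0,0).
For λ=2: eigenvector (1,0,1).
For λ=4: eigenvector (-2,-1,0).
General solution: K_1e^(-3t)(1,0,0) + K_2e^(2t)(1,0,1) + K_3e^(4t)(-2,-1,0).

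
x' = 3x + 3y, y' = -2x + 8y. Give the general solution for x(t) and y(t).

x(t) = 3C_1e^(5t) + C_2e^(6t), y(t) = 2C_1e^(5t) + C_2e^(6t)

Coefficient matrix A = [[3, 3], [-2, 8]].
Characteristic polynomial det(A - λI) = λ^2 - 11λ + 30 = 0.
Eigenvalues λ = 5, 6.
For λ=5: (A-λI) row 1 is [-2, 3], so an eigenvector is (3, 2).
For λ=6: (A-λI) row 1 is [-3, 3], so an eigenvector is (1, 1).
General solution: C_1e^(5t)(3,2) + C_2e^(6t)(1,1).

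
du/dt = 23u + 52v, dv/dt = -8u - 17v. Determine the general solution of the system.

u(t) = 2K_1e^(3t)sin(4t) + 3K_1e^(3t)cos(4t) + 3K_2e^(3t)sin(4t) - 2K_2e^(3t)cos(4t), v(t) = -K_1e^(3t)sin(4t) - K_1e^(3t)cos(4t) - K_2e^(3t)sin(4t) + K_2e^(3t)cos(4t)

Coefficient matrix A = [[23, 52], [-8, -17]].
Characteristic polynomial det(A - λI) = λ^2 - 6λ + 25 = 0.
Eigenvalues λ = 3 ± 4i (complex conjugate pair).
For λ=3+4i: an eigenvector is (3,-1) - i(2,-1) = (3 - 2i, -1 + i).
A real fundamental pair from Re and Im of e^((3+4i)t)v: X_1 = e^(3t)(cos(4t)·(3,-1) + sin(4t)·(2,-1)), X_2 = e^(3t)(sin(4t)·(3,-1) - cos(4t)·(2,-1)).
General solution: K_1X_1 + K_2X_2.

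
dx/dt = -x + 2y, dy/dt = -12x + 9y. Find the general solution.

Coefficient matrix A = [[-1, 2], [-12, 9]].
Characteristic polynomial det(A - λI) = λ^2 - 8λ + 15 = 0.
Eigenvalues λ = 5, 3.
For λ=5: (A-λI) row 1 is [-6, 2], so an eigenvector is (-1, -3).
For λ=3: (A-λI) row 1 is [-4, 2], so an eigenvector is (1, 2).
General solution: K_1e^(5t)(-1,-3) + K_2e^(3t)(1,2).

x(t) = -K_1e^(5t) + K_2e^(3t), y(t) = -3K_1e^(5t) + 2K_2e^(3t)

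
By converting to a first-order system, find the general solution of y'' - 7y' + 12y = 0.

Let x_1 = y, x_2 = y'. Then x_1' = x_2 and x_2' = -12x_1 + 7x_2.
A = [[0,1],[-12,7]]; det(A-λI) = λ^2 - 7λ + 12.
Eigenvalues λ = 4, 3 with eigenvectors (1,4), (1,3).

y(t) = K_1e^(4t) + K_2e^(3t)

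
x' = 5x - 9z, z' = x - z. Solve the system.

Coefficient matrix A = [[5, -9], [1, -1]].
Characteristic polynomial det(A - λI) = λ^2 - 4λ + 4 = 0.
Single eigenvalue λ = 2 with algebraic multiplicity 2.
Eigenvector v = (3,1); generalized eigenvector w with (A-λI)w=v is (1,0).
General solution: e^(2t)[C_1·v + C_2·(t·v + w)].

x(t) = 3C_1e^(2t) + 3C_2te^(2t) + C_2e^(2t), z(t) = C_1e^(2t) + C_2te^(2t)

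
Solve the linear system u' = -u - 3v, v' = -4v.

Coefficient matrix A = [[-1, -3], [0, -4]].
Characteristic polynomial det(A - λI) = λ^2 + 5λ + 4 = 0.
Eigenvalues λ = -1, -4.
For λ=-1: (A-λI) row 1 is [0, -3], so an eigenvector is (-1, 0).
For λ=-4: (A-λI) row 1 is [3, -3], so an eigenvector is (1, 1).
General solution: C_1e^(-t)(-1,0) + C_2e^(-4t)(1,1).

u(t) = -C_1e^(-t) + C_2e^(-4t), v(t) = C_2e^(-4t)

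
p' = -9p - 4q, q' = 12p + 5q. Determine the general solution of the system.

Coefficient matrix A = [[-9, -4], [12, 5]].
Characteristic polynomial det(A - λI) = λ^2 + 4λ + 3 = 0.
Eigenvalues λ = -3, -1.
For λ=-3: (A-λI) row 1 is [-6, -4], so an eigenvector is (-2, 3).
For λ=-1: (A-λI) row 1 is [-8, -4], so an eigenvector is (1, -2).
General solution: K_1e^(-3t)(-2,3) + K_2e^(-t)(1,-2).

p(t) = -2K_1e^(-3t) + K_2e^(-t), q(t) = 3K_1e^(-3t) - 2K_2e^(-t)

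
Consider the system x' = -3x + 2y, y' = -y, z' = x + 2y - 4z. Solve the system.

x(t) = c_1e^(-t) - c_2e^(-3t), y(t) = c_1e^(-t), z(t) = c_1e^(-t) - c_2e^(-3t) + c_3e^(-4t)

Coefficient matrix A = [[-3, 2, 0], [0, -1, 0], [1, 2, -4]].
det(A - λI) = 0 gives eigenvalues λ = -1, -3, -4.
For λ=-1: eigenvector (1,1,1).
For λ=-3: eigenvector (-1,0,-1).
For λ=-4: eigenvector (0,0,1).
General solution: c_1e^(-t)(1,1,1) + c_2e^(-3t)(-1,0,-1) + c_3e^(-4t)(0,0,1).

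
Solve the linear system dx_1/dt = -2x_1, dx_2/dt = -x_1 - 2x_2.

x_1(t) = C_2e^(-2t), x_2(t) = -C_1e^(-2t) - C_2te^(-2t) - 2C_2e^(-2t)

Coefficient matrix A = [[-2, 0], [-1, -2]].
Characteristic polynomial det(A - λI) = λ^2 + 4λ + 4 = 0.
Single eigenvalue λ = -2 with algebraic multiplicity 2.
Eigenvector v = (0,-1); generalized eigenvector w with (A-λI)w=v is (1,-2).
General solution: e^(-2t)[C_1·v + C_2·(t·v + w)].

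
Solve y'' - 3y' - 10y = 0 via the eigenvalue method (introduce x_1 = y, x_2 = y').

y(t) = c_1e^(-2t) + c_2e^(5t)

Let x_1 = y, x_2 = y'. Then x_1' = x_2 and x_2' = 10x_1 + 3x_2.
A = [[0,1],[10,3]]; det(A-λI) = λ^2 - 3λ - 10.
Eigenvalues λ = -2, 5 with eigenvectors (1,-2), (1,5).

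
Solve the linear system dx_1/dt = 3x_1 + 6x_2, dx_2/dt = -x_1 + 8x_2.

x_1(t) = 2c_1e^(6t) + 3c_2e^(5t), x_2(t) = c_1e^(6t) + c_2e^(5t)

Coefficient matrix A = [[3, 6], [-1, 8]].
Characteristic polynomial det(A - λI) = λ^2 - 11λ + 30 = 0.
Eigenvalues λ = 6, 5.
For λ=6: (A-λI) row 1 is [-3, 6], so an eigenvector is (2, 1).
For λ=5: (A-λI) row 1 is [-2, 6], so an eigenvector is (3, 1).
General solution: c_1e^(6t)(2,1) + c_2e^(5t)(3,1).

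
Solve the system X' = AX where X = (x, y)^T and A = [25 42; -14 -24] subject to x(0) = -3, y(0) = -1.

x(t) = -18e^(4t) + 15e^(-3t), y(t) = 9e^(4t) - 10e^(-3t)

Coefficient matrix A = [[25, 42], [-14, -24]].
Characteristic polynomial det(A - λI) = λ^2 - λ - 12 = 0.
Eigenvalues λ = 4, -3.
For λ=4: (A-λI) row 1 is [21, 42], so an eigenvector is (-2, 1).
For λ=-3: (A-λI) row 1 is [28, 42], so an eigenvector is (3, -2).
General solution: C_1e^(4t)(-2,1) + C_2e^(-3t)(3,-2).
Applying x(0)=-3, y(0)=-1 gives C_1=9, C_2=5.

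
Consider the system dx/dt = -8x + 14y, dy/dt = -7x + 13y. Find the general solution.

x(t) = C_1e^(6t) - 2C_2e^(-t), y(t) = C_1e^(6t) - C_2e^(-t)

Coefficient matrix A = [[-8, 14], [-7, 13]].
Characteristic polynomial det(A - λI) = λ^2 - 5λ - 6 = 0.
Eigenvalues λ = 6, -1.
For λ=6: (A-λI) row 1 is [-14, 14], so an eigenvector is (1, 1).
For λ=-1: (A-λI) row 1 is [-7, 14], so an eigenvector is (-2, -1).
General solution: C_1e^(6t)(1,1) + C_2e^(-t)(-2,-1).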